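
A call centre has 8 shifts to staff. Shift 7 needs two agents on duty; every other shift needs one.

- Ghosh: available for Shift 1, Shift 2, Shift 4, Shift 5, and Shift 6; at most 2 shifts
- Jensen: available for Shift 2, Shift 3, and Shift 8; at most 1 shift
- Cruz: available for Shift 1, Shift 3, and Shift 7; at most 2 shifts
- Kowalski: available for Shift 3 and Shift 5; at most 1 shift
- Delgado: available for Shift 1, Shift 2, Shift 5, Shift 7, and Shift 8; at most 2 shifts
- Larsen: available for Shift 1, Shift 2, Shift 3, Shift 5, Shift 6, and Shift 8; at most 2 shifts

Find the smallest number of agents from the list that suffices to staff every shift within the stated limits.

5

9 slots to fill and no one can take more than 2, so at least ⌈9/2⌉ = 5 agents are needed.
Ghosh, Jensen, Cruz, Delgado, and Larsen alone can cover everything: Shift 1→Cruz, Shift 2→Larsen, Shift 3→Jensen, Shift 4→Ghosh, Shift 5→Delgado, Shift 6→Ghosh, Shift 7→Cruz+Delgado, Shift 8→Larsen.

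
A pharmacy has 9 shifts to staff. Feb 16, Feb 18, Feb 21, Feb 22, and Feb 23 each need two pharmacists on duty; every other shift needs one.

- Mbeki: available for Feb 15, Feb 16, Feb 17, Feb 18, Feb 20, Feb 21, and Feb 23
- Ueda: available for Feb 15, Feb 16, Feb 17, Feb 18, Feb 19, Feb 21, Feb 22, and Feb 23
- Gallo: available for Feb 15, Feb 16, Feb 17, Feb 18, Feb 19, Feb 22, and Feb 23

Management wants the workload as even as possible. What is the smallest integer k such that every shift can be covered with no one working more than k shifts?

With 3 pharmacists and 14 worker-slots to fill, someone must work at least ⌈14/3⌉ = 5 shifts, so k ≥ 5.
k = 5 works: Feb 15→Mbeki, Feb 16→Mbeki+Ueda, Feb 17→Gallo, Feb 18→Mbeki+Gallo, Feb 19→Ueda, Feb 20→Mbeki, Feb 21→Mbeki+Ueda, Feb 22→Ueda+Gallo, Feb 23→Ueda+Gallo.
Loads: Mbeki 5, Ueda 5, Gallo 4 — all ≤ 5.

5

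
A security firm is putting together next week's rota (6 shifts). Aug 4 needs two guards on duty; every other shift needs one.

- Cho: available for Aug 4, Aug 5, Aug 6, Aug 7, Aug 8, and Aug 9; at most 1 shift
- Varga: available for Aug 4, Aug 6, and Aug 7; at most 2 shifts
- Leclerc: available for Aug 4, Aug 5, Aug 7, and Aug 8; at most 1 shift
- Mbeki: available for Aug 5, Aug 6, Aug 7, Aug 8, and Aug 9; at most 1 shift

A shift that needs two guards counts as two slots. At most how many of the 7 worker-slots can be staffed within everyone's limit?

Total capacity across all guards is 1+2+1+1 = 5, and 7 slots are needed, so at most 5 can be filled.
An assignment achieving 5: Aug 4→Varga+Leclerc, Aug 5→Mbeki, Aug 6→Varga, Aug 9→Cho.
Loads: Cho 1/1, Varga 2/2, Leclerc 1/1, Mbeki 1/1.

5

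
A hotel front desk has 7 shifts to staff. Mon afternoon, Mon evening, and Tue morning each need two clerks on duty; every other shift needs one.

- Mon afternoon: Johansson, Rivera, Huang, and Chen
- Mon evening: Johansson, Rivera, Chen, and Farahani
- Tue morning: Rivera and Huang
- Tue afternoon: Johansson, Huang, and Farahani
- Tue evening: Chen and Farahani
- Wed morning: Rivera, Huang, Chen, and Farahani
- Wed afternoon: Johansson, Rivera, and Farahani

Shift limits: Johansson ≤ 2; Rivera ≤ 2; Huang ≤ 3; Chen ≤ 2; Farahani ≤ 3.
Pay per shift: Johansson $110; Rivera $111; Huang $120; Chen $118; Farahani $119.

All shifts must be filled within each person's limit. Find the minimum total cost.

$1155

Tue morning can only be covered by Rivera and Huang, so that assignment is forced.
Picking the cheapest available clerk for each shift independently would cost $1122, but that ignores the shift limits.
An optimal schedule: Mon afternoon→Johansson+Rivera, Mon evening→Chen+Farahani, Tue morning→Rivera+Huang, Tue afternoon→Johansson, Tue evening→Chen, Wed morning→Farahani, Wed afternoon→Farahani.
Total: 110 + 111 + 118 + 119 + 111 + 120 + 110 + 118 + 119 + 119 = $1155.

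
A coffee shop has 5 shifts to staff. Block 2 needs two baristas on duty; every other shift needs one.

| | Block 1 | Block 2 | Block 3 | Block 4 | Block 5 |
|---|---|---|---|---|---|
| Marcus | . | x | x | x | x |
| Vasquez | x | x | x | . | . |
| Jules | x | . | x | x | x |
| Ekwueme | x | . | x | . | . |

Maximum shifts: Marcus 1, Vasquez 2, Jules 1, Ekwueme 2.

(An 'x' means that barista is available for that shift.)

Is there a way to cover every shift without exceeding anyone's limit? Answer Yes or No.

No

Total capacity is 6 and 6 slots are needed, so capacity alone doesn't rule it out.
Shifts {Block 2, Block 4, Block 5} need 4 worker-slots in total, but the baristas available for any of those shifts (Marcus, Vasquez, and Jules) can supply at most 3 among them. So no valid schedule exists.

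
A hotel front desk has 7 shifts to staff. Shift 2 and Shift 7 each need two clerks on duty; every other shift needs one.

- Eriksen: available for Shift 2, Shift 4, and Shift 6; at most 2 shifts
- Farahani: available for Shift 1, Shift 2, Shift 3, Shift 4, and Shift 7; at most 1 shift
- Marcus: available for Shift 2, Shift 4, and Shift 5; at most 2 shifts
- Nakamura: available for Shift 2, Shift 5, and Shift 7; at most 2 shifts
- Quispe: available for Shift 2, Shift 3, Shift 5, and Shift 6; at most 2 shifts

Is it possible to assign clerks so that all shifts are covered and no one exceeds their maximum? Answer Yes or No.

Total capacity is 9 and 9 slots are needed, so capacity alone doesn't rule it out.
Shifts {Shift 1, Shift 7} need 3 worker-slots in total, but the clerks available for any of those shifts (Farahani and Nakamura) can supply at most 2 among them. So no valid schedule exists.

No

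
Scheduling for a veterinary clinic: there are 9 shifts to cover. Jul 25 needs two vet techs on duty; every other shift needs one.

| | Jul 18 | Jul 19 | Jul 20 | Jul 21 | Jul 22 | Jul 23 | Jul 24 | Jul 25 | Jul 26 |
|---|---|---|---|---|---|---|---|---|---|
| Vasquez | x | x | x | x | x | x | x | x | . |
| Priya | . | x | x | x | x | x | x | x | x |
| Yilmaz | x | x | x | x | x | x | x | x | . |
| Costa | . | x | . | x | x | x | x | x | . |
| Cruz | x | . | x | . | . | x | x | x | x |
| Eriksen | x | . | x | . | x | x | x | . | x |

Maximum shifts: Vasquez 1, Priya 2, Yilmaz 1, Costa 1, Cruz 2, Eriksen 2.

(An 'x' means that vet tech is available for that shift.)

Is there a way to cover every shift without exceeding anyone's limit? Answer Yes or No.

Total capacity is 1+2+1+1+2+2 = 9 but 10 worker-slots are needed — infeasible.

No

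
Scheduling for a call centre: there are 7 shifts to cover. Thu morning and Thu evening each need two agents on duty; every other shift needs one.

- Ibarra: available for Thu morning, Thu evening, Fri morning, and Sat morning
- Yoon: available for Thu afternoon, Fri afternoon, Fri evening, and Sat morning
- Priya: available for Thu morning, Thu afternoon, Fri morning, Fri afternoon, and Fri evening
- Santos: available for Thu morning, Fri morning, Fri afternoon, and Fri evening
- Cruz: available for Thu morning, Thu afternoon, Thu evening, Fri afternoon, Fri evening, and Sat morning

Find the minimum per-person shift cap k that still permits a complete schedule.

2

With 5 agents and 9 worker-slots to fill, someone must work at least ⌈9/5⌉ = 2 shifts, so k ≥ 2.
k = 2 works: Thu morning→Santos+Cruz, Thu afternoon→Yoon, Thu evening→Ibarra+Cruz, Fri morning→Ibarra, Fri afternoon→Priya, Fri evening→Priya, Sat morning→Yoon.
Loads: Ibarra 2, Yoon 2, Priya 2, Santos 1, Cruz 2 — all ≤ 2.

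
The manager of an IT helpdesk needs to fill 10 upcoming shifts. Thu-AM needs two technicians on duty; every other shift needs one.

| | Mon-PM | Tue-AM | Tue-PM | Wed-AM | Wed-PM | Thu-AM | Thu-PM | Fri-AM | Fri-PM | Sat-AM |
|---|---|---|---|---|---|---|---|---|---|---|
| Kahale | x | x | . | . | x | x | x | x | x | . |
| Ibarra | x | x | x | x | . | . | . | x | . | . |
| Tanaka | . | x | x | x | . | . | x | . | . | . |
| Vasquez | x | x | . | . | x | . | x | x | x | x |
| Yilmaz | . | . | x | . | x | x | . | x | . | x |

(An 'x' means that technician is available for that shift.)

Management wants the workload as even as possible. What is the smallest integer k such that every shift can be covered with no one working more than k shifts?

3

With 5 technicians and 11 worker-slots to fill, someone must work at least ⌈11/5⌉ = 3 shifts, so k ≥ 3.
k = 3 works: Mon-PM→Kahale, Tue-AM→Ibarra, Tue-PM→Ibarra, Wed-AM→Ibarra, Wed-PM→Vasquez, Thu-AM→Kahale+Yilmaz, Thu-PM→Tanaka, Fri-AM→Vasquez, Fri-PM→Kahale, Sat-AM→Vasquez.
Loads: Kahale 3, Ibarra 3, Tanaka 1, Vasquez 3, Yilmaz 1 — all ≤ 3.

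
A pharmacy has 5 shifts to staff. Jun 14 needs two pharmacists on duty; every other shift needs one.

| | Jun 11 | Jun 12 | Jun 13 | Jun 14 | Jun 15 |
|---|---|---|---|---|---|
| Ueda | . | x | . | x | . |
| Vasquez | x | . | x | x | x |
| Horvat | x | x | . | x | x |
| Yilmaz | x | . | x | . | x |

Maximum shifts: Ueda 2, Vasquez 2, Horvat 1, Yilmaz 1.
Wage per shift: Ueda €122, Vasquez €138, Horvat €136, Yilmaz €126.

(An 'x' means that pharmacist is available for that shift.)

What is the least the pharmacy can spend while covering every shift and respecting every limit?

€782

Picking the cheapest available pharmacist for each shift independently would cost €758, but that ignores the shift limits.
An optimal schedule: Jun 11→Vasquez, Jun 12→Ueda, Jun 13→Vasquez, Jun 14→Ueda+Horvat, Jun 15→Yilmaz.
Total: 138 + 122 + 138 + 122 + 136 + 126 = €782.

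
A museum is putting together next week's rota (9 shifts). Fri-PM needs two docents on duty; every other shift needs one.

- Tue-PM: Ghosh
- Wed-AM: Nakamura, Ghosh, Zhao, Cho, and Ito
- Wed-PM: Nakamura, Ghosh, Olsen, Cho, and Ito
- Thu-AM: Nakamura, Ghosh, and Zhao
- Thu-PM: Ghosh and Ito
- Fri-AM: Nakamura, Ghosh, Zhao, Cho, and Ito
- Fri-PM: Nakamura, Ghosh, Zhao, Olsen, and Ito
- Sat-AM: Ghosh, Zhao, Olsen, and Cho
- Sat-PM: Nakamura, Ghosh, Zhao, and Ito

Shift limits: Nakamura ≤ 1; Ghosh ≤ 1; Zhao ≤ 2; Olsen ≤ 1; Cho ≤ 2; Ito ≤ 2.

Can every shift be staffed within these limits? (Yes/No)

No

Total capacity is 1+1+2+1+2+2 = 9 but 10 worker-slots are needed — infeasible.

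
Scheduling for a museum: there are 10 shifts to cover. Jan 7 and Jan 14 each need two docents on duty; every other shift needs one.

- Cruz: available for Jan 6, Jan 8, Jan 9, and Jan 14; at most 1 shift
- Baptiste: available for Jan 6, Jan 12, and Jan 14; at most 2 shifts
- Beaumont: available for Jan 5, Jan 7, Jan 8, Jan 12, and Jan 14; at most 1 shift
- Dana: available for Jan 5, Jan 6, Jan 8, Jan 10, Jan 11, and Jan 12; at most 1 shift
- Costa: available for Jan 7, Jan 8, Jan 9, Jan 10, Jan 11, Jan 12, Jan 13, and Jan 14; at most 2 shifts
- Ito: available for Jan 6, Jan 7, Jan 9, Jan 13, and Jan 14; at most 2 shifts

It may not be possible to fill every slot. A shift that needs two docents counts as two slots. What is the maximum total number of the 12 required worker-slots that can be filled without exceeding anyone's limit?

9

Total capacity across all docents is 1+2+1+1+2+2 = 9, and 12 slots are needed, so at most 9 can be filled.
An assignment achieving 9: Jan 5→Beaumont, Jan 6→Baptiste, Jan 7→Ito, Jan 9→Cruz, Jan 10→Dana, Jan 11→Costa, Jan 12→Baptiste, Jan 13→Costa, Jan 14→Ito.
Loads: Cruz 1/1, Baptiste 2/2, Beaumont 1/1, Dana 1/1, Costa 2/2, Ito 2/2.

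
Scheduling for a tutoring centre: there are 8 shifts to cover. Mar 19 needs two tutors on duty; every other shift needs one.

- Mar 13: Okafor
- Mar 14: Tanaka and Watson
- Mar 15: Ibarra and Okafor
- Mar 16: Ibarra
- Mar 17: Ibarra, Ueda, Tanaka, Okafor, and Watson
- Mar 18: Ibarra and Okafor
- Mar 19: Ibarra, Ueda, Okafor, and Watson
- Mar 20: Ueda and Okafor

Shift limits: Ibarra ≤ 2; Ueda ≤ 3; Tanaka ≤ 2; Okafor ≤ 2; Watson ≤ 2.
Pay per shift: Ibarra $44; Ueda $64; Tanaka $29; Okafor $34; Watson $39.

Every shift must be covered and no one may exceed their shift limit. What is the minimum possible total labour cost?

$381

Mar 13 can only be covered by Okafor, so that assignment is forced.
Mar 16 can only be covered by Ibarra, so that assignment is forced.
Picking the cheapest available tutor for each shift independently would cost $311, but that ignores the shift limits.
An optimal schedule: Mar 13→Okafor, Mar 14→Tanaka, Mar 15→Okafor, Mar 16→Ibarra, Mar 17→Tanaka, Mar 18→Ibarra, Mar 19→Watson+Ueda, Mar 20→Ueda.
Total: 34 + 29 + 34 + 44 + 29 + 44 + 39 + 64 + 64 = $381.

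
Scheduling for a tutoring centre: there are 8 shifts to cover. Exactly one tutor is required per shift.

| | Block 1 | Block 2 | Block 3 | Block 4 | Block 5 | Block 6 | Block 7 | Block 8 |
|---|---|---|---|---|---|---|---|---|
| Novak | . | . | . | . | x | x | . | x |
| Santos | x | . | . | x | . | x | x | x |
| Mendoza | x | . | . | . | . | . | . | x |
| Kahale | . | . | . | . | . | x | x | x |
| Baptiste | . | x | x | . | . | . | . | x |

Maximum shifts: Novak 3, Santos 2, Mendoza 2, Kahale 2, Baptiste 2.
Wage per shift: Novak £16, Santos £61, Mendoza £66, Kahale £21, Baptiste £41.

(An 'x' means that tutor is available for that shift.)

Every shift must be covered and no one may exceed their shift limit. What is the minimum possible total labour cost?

£273

Block 2 can only be covered by Baptiste, so that assignment is forced.
Block 3 can only be covered by Baptiste, so that assignment is forced.
Block 4 can only be covered by Santos, so that assignment is forced.
Picking the cheapest available tutor for each shift independently would cost £273, and that bound is achievable.
An optimal schedule: Block 1→Santos, Block 2→Baptiste, Block 3→Baptiste, Block 4→Santos, Block 5→Novak, Block 6→Novak, Block 7→Kahale, Block 8→Novak.
Total: 61 + 41 + 41 + 61 + 16 + 16 + 21 + 16 = £273.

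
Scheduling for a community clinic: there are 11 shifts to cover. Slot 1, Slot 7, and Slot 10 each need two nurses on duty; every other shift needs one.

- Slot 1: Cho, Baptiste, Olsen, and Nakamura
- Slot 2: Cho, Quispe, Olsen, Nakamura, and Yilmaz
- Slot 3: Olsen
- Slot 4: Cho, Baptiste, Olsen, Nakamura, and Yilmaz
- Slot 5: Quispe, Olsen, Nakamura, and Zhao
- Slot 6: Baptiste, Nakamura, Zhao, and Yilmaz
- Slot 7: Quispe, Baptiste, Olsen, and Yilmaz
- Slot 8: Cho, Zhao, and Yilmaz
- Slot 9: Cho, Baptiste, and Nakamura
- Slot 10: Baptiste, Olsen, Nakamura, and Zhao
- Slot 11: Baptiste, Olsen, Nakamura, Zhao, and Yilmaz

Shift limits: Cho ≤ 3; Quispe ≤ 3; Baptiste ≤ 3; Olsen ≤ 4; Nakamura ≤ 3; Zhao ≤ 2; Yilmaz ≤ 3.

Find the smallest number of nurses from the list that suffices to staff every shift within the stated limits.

14 slots to fill and no one can take more than 4, so at least ⌈14/4⌉ = 4 nurses are needed.
Any 4 nurses together have capacity at most 4+3+3+3 = 13 < 14 slots, so 4 can never suffice.
Cho, Quispe, Baptiste, Olsen, and Nakamura alone can cover everything: Slot 1→Olsen+Nakamura, Slot 2→Cho, Slot 3→Olsen, Slot 4→Nakamura, Slot 5→Quispe, Slot 6→Baptiste, Slot 7→Quispe+Baptiste, Slot 8→Cho, Slot 9→Cho, Slot 10→Baptiste+Olsen, Slot 11→Olsen.

5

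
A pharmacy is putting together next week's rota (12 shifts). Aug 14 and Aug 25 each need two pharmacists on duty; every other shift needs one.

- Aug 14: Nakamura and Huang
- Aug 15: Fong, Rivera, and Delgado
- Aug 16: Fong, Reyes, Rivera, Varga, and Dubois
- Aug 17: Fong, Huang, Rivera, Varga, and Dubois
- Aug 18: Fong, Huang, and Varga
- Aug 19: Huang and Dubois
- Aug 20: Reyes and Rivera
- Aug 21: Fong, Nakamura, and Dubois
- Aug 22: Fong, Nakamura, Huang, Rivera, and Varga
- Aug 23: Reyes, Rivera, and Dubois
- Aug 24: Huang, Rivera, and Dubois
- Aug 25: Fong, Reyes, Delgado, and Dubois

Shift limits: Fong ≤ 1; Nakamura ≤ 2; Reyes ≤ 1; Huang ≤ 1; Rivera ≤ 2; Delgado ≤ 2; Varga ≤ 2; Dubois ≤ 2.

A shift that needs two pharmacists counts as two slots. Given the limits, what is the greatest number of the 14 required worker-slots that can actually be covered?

Total capacity across all pharmacists is 1+2+1+1+2+2+2+2 = 13, and 14 slots are needed, so at most 13 can be filled.
An assignment achieving 13: Aug 14→Nakamura+Huang, Aug 15→Delgado, Aug 16→Varga, Aug 17→Varga, Aug 18→Fong, Aug 19→Dubois, Aug 20→Reyes, Aug 21→Nakamura, Aug 23→Rivera, Aug 24→Rivera, Aug 25→Delgado+Dubois.
Loads: Fong 1/1, Nakamura 2/2, Reyes 1/1, Huang 1/1, Rivera 2/2, Delgado 2/2, Varga 2/2, Dubois 2/2.

13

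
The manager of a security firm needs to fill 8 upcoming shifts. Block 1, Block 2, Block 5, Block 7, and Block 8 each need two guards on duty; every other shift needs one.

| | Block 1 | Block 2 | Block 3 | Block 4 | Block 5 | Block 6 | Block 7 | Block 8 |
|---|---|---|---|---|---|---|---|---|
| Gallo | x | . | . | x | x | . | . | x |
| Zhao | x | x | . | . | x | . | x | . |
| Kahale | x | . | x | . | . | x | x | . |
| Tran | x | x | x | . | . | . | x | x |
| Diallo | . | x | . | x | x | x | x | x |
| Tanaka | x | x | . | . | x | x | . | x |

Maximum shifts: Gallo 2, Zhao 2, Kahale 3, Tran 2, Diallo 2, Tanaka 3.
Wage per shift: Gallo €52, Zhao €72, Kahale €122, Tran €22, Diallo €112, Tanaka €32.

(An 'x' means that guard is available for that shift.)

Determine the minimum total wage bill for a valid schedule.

Picking the cheapest available guard for each shift independently would cost €446, but that ignores the shift limits.
An optimal schedule: Block 1→Zhao+Kahale, Block 2→Tran+Tanaka, Block 3→Tran, Block 4→Gallo, Block 5→Tanaka+Zhao, Block 6→Tanaka, Block 7→Diallo+Kahale, Block 8→Gallo+Diallo.
Total: 72 + 122 + 22 + 32 + 22 + 52 + 32 + 72 + 32 + 112 + 122 + 52 + 112 = €856.

€856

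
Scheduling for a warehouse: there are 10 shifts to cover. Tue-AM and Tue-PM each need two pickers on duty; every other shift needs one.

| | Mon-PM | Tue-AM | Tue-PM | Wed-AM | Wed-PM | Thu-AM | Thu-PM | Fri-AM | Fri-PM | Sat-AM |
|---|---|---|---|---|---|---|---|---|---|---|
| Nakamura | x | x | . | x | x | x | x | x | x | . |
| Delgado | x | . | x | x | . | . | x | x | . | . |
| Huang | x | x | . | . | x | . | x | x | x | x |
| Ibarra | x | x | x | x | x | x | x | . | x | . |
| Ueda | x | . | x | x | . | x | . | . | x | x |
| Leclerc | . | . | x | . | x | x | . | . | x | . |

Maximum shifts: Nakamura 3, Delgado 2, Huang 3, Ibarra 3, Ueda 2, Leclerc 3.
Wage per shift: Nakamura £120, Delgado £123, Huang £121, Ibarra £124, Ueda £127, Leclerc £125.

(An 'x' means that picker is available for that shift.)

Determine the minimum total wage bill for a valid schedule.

£1466

Picking the cheapest available picker for each shift independently would cost £1449, but that ignores the shift limits.
An optimal schedule: Mon-PM→Delgado, Tue-AM→Nakamura+Huang, Tue-PM→Ibarra+Leclerc, Wed-AM→Nakamura, Wed-PM→Huang, Thu-AM→Ibarra, Thu-PM→Delgado, Fri-AM→Nakamura, Fri-PM→Ibarra, Sat-AM→Huang.
Total: 123 + 120 + 121 + 124 + 125 + 120 + 121 + 124 + 123 + 120 + 124 + 121 = £1466.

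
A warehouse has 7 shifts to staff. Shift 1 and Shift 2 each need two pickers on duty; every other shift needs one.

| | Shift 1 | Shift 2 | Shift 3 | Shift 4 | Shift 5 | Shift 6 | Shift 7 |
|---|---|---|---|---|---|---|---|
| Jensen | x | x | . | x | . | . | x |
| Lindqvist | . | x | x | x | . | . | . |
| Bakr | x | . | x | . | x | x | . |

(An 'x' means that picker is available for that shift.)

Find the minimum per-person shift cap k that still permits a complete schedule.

3

With 3 pickers and 9 worker-slots to fill, someone must work at least ⌈9/3⌉ = 3 shifts, so k ≥ 3.
k = 3 works: Shift 1→Jensen+Bakr, Shift 2→Jensen+Lindqvist, Shift 3→Lindqvist, Shift 4→Lindqvist, Shift 5→Bakr, Shift 6→Bakr, Shift 7→Jensen.
Loads: Jensen 3, Lindqvist 3, Bakr 3 — all ≤ 3.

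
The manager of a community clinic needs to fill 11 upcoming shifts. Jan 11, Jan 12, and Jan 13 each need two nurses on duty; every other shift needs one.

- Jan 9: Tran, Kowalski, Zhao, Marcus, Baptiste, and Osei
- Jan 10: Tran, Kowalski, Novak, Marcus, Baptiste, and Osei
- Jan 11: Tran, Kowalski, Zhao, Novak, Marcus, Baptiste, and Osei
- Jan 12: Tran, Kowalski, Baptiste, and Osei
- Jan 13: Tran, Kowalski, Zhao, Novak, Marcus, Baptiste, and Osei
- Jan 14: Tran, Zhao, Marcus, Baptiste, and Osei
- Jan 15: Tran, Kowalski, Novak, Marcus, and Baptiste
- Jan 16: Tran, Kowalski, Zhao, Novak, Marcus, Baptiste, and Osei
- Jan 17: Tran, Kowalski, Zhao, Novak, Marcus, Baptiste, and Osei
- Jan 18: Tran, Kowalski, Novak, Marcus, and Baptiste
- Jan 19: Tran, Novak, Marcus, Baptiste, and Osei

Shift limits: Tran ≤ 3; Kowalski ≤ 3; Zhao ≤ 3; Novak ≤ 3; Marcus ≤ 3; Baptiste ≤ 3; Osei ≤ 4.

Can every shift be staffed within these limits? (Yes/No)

Yes

One valid schedule: Jan 9→Kowalski, Jan 10→Kowalski, Jan 11→Zhao+Novak, Jan 12→Kowalski+Baptiste, Jan 13→Novak+Marcus, Jan 14→Tran, Jan 15→Tran, Jan 16→Zhao, Jan 17→Zhao, Jan 18→Tran, Jan 19→Novak.
Loads: Tran 3/3, Kowalski 3/3, Zhao 3/3, Novak 3/3, Marcus 1/3, Baptiste 1/3, Osei 0/4 — all within limits.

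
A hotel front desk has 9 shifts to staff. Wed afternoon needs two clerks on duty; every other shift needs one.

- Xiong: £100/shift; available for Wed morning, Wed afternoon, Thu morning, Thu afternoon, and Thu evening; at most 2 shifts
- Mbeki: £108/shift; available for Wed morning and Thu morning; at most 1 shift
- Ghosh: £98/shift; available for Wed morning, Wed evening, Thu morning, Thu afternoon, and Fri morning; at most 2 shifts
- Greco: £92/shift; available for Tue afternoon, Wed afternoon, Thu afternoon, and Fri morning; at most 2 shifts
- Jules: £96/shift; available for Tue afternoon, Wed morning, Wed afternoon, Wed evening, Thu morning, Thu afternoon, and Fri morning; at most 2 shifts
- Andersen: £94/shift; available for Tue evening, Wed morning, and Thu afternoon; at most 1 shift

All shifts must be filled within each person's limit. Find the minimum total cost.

Tue evening can only be covered by Andersen, so that assignment is forced.
Thu evening can only be covered by Xiong, so that assignment is forced.
Picking the cheapest available clerk for each shift independently would cost £944, but that ignores the shift limits.
An optimal schedule: Tue afternoon→Greco, Tue evening→Andersen, Wed morning→Jules, Wed afternoon→Xiong+Greco, Wed evening→Ghosh, Thu morning→Mbeki, Thu afternoon→Jules, Thu evening→Xiong, Fri morning→Ghosh.
Total: 92 + 94 + 96 + 100 + 92 + 98 + 108 + 96 + 100 + 98 = £974.

£974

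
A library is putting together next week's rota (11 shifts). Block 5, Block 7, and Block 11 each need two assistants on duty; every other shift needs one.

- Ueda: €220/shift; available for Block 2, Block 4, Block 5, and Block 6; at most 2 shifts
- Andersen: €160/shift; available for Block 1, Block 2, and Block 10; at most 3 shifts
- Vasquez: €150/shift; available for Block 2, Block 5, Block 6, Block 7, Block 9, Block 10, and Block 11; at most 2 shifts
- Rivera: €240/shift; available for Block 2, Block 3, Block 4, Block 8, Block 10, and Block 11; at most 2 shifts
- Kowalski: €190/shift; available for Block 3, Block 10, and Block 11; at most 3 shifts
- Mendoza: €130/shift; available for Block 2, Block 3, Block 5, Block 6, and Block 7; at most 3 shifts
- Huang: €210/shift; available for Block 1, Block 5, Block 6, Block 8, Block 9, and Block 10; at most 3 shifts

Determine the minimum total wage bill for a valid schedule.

Block 7 can only be covered by Vasquez and Mendoza, so that assignment is forced.
Picking the cheapest available assistant for each shift independently would cost €2180, but that ignores the shift limits.
An optimal schedule: Block 1→Andersen, Block 2→Andersen, Block 3→Kowalski, Block 4→Ueda, Block 5→Mendoza+Huang, Block 6→Mendoza, Block 7→Mendoza+Vasquez, Block 8→Huang, Block 9→Huang, Block 10→Andersen, Block 11→Vasquez+Kowalski.
Total: 160 + 160 + 190 + 220 + 130 + 210 + 130 + 130 + 150 + 210 + 210 + 160 + 150 + 190 = €2400.

€2400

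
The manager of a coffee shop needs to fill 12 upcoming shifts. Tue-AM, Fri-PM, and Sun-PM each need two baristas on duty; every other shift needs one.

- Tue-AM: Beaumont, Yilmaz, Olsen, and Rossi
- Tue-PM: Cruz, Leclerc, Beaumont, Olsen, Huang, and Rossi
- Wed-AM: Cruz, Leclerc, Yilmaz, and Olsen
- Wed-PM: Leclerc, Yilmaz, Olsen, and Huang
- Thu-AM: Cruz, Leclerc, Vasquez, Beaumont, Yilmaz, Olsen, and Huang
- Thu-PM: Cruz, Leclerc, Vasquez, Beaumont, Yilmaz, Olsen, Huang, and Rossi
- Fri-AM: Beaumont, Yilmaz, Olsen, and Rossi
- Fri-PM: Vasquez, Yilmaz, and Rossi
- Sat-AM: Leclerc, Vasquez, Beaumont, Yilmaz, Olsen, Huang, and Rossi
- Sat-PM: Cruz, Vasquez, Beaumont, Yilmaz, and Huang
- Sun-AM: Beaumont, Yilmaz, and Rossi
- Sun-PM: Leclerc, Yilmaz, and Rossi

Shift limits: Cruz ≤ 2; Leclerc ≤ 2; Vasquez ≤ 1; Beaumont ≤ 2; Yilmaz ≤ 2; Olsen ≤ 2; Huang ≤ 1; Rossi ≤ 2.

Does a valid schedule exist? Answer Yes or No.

Total capacity is 2+2+1+2+2+2+1+2 = 14 but 15 worker-slots are needed — infeasible.

No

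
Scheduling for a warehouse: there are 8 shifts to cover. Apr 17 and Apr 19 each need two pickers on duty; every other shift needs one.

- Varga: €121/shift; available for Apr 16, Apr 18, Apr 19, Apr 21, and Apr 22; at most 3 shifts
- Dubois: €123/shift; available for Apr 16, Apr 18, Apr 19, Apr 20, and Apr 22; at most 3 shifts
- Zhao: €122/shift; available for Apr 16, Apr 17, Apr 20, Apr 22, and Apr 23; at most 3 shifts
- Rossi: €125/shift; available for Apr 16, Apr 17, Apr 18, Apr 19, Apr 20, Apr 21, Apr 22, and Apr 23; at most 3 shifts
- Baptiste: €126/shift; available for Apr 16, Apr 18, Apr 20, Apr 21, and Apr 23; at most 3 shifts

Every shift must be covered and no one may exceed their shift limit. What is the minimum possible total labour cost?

Apr 17 can only be covered by Zhao and Rossi, so that assignment is forced.
Picking the cheapest available picker for each shift independently would cost €1219, but that ignores the shift limits.
An optimal schedule: Apr 16→Zhao, Apr 17→Zhao+Rossi, Apr 18→Varga, Apr 19→Varga+Dubois, Apr 20→Dubois, Apr 21→Varga, Apr 22→Dubois, Apr 23→Zhao.
Total: 122 + 122 + 125 + 121 + 121 + 123 + 123 + 121 + 123 + 122 = €1223.

€1223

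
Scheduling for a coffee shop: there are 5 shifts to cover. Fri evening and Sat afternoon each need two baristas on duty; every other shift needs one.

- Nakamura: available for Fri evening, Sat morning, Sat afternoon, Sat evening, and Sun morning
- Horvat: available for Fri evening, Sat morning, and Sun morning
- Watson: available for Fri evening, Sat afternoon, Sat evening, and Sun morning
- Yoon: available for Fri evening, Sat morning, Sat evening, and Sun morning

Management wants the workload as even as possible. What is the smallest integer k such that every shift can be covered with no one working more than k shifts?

2

With 4 baristas and 7 worker-slots to fill, someone must work at least ⌈7/4⌉ = 2 shifts, so k ≥ 2.
k = 2 works: Fri evening→Horvat+Yoon, Sat morning→Nakamura, Sat afternoon→Nakamura+Watson, Sat evening→Watson, Sun morning→Horvat.
Loads: Nakamura 2, Horvat 2, Watson 2, Yoon 1 — all ≤ 2.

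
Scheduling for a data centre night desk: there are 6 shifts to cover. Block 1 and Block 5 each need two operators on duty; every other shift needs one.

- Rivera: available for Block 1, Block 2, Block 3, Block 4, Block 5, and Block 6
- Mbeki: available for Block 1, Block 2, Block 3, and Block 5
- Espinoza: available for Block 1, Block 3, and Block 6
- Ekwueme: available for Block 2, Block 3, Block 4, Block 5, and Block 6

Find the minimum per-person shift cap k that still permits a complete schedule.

2

With 4 operators and 8 worker-slots to fill, someone must work at least ⌈8/4⌉ = 2 shifts, so k ≥ 2.
k = 2 works: Block 1→Rivera+Mbeki, Block 2→Ekwueme, Block 3→Espinoza, Block 4→Rivera, Block 5→Mbeki+Ekwueme, Block 6→Espinoza.
Loads: Rivera 2, Mbeki 2, Espinoza 2, Ekwueme 2 — all ≤ 2.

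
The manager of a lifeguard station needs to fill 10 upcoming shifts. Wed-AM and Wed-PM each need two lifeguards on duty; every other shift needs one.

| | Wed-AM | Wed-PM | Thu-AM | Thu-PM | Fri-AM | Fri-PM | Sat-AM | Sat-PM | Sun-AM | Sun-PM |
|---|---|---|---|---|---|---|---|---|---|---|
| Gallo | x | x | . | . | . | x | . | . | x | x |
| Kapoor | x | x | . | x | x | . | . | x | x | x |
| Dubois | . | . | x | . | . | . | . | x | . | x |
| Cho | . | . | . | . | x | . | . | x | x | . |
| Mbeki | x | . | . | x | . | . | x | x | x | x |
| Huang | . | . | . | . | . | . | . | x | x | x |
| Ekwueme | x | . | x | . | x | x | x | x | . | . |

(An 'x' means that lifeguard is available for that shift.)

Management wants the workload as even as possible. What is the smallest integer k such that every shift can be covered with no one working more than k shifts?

2

With 7 lifeguards and 12 worker-slots to fill, someone must work at least ⌈12/7⌉ = 2 shifts, so k ≥ 2.
k = 2 works: Wed-AM→Mbeki+Ekwueme, Wed-PM→Gallo+Kapoor, Thu-AM→Dubois, Thu-PM→Kapoor, Fri-AM→Cho, Fri-PM→Gallo, Sat-AM→Mbeki, Sat-PM→Huang, Sun-AM→Cho, Sun-PM→Dubois.
Loads: Gallo 2, Kapoor 2, Dubois 2, Cho 2, Mbeki 2, Huang 1, Ekwueme 1 — all ≤ 2.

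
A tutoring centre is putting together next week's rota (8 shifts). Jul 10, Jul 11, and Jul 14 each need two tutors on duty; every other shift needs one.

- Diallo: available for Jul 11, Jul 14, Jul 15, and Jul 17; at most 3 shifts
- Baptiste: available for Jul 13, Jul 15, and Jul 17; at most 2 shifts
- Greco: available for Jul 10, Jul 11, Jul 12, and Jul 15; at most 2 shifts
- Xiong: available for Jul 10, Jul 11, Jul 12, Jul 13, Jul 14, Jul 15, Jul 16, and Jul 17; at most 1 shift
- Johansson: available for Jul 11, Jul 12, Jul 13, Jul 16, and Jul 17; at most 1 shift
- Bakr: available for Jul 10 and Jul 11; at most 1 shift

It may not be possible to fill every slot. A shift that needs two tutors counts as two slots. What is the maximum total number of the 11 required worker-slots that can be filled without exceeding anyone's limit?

Total capacity across all tutors is 3+2+2+1+1+1 = 10, and 11 slots are needed, so at most 10 can be filled.
An assignment achieving 10: Jul 10→Greco+Bakr, Jul 11→Diallo, Jul 12→Greco, Jul 13→Baptiste, Jul 14→Diallo+Xiong, Jul 15→Diallo, Jul 16→Johansson, Jul 17→Baptiste.
Loads: Diallo 3/3, Baptiste 2/2, Greco 2/2, Xiong 1/1, Johansson 1/1, Bakr 1/1.

10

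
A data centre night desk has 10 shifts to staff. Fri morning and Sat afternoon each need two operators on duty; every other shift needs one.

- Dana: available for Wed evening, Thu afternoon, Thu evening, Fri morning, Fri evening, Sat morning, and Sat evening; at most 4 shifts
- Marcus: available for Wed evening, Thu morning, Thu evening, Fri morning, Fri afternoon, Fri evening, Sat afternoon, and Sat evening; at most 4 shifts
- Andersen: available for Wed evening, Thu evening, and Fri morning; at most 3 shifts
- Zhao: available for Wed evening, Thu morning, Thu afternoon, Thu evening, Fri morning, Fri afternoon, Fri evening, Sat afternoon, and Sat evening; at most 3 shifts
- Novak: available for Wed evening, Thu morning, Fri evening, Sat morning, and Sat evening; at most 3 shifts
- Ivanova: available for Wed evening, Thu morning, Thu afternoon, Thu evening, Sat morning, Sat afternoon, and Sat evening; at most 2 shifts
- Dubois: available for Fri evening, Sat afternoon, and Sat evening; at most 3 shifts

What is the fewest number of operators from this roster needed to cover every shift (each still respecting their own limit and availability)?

4

12 slots to fill and no one can take more than 4, so at least ⌈12/4⌉ = 3 operators are needed.
Any 3 operators together have capacity at most 4+4+3 = 11 < 12 slots, so 3 can never suffice.
Dana, Marcus, Andersen, and Zhao alone can cover everything: Wed evening→Marcus, Thu morning→Marcus, Thu afternoon→Dana, Thu evening→Andersen, Fri morning→Andersen+Zhao, Fri afternoon→Marcus, Fri evening→Dana, Sat morning→Dana, Sat afternoon→Marcus+Zhao, Sat evening→Dana.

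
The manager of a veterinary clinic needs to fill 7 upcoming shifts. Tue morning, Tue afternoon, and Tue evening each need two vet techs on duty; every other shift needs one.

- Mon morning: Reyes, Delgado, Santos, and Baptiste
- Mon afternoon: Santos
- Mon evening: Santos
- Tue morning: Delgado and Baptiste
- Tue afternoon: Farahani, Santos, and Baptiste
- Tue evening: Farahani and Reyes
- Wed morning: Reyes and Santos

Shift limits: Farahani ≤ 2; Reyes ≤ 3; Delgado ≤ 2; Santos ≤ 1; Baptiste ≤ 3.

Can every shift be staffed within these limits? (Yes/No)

Total capacity is 11 and 10 slots are needed, so capacity alone doesn't rule it out.
Shifts {Mon afternoon, Mon evening} need 2 worker-slots in total, but the vet techs available for any of those shifts (Santos) can supply at most 1 among them. So no valid schedule exists.

No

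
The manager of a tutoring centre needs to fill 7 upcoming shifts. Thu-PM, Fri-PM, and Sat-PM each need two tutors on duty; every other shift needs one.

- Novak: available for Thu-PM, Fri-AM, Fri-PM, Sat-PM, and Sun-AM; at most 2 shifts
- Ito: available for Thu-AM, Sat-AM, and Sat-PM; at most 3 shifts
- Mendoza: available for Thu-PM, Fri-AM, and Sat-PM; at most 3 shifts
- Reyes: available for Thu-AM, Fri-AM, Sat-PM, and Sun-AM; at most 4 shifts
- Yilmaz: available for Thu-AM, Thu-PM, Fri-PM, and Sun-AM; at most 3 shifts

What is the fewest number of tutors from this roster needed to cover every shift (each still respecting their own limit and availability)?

10 slots to fill and no one can take more than 4, so at least ⌈10/4⌉ = 3 tutors are needed.
Shifts {Thu-PM, Fri-PM, Sat-AM, Sat-PM} need 7 slots, but among the tutors available for them (Novak, Ito, Mendoza, Reyes, and Yilmaz) any 3 together supply at most 6. So 3 tutors are not enough.
Novak, Ito, Mendoza, and Yilmaz alone can cover everything: Thu-AM→Ito, Thu-PM→Mendoza+Yilmaz, Fri-AM→Novak, Fri-PM→Novak+Yilmaz, Sat-AM→Ito, Sat-PM→Ito+Mendoza, Sun-AM→Yilmaz.

4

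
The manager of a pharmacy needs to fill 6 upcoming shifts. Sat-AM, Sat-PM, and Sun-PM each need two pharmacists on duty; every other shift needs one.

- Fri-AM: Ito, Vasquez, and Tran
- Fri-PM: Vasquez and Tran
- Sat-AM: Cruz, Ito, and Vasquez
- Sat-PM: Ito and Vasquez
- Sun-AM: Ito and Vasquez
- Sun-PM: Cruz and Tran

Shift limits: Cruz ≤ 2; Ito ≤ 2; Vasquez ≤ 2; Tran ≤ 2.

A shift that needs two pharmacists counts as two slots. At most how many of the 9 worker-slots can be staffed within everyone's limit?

Total capacity across all pharmacists is 2+2+2+2 = 8, and 9 slots are needed, so at most 8 can be filled.
An assignment achieving 8: Fri-AM→Tran, Fri-PM→Vasquez, Sat-AM→Cruz, Sat-PM→Ito+Vasquez, Sun-AM→Ito, Sun-PM→Cruz+Tran.
Loads: Cruz 2/2, Ito 2/2, Vasquez 2/2, Tran 2/2.

8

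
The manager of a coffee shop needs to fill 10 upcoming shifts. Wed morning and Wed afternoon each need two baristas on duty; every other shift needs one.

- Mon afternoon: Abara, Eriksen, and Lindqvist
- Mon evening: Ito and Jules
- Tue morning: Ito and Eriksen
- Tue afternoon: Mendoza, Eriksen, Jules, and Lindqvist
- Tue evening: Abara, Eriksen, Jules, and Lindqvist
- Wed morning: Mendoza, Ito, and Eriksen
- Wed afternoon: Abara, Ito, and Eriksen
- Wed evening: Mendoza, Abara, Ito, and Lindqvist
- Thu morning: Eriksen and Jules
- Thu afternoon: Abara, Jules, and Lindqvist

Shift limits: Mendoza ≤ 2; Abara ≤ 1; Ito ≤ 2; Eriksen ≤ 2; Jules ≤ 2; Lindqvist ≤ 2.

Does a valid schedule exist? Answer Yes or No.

No

Total capacity is 2+1+2+2+2+2 = 11 but 12 worker-slots are needed — infeasible.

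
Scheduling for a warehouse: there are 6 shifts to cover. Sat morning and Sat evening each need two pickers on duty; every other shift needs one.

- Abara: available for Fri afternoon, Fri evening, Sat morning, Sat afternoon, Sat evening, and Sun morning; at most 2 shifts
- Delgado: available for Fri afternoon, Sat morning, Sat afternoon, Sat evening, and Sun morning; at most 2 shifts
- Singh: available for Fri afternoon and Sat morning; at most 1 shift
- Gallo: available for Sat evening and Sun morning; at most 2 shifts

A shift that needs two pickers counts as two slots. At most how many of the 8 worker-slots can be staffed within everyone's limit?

7

Total capacity across all pickers is 2+2+1+2 = 7, and 8 slots are needed, so at most 7 can be filled.
An assignment achieving 7: Fri afternoon→Delgado, Fri evening→Abara, Sat morning→Delgado+Singh, Sat afternoon→Abara, Sat evening→Gallo, Sun morning→Gallo.
Loads: Abara 2/2, Delgado 2/2, Singh 1/1, Gallo 2/2.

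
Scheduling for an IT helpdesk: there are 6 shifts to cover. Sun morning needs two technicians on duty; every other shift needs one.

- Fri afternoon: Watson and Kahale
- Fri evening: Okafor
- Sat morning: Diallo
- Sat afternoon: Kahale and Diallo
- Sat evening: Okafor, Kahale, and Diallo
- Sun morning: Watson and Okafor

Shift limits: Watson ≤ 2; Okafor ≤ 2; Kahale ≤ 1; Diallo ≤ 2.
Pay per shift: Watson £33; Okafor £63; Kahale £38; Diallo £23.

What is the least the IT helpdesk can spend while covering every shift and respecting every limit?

Fri evening can only be covered by Okafor, so that assignment is forced.
Sat morning can only be covered by Diallo, so that assignment is forced.
Sun morning can only be covered by Watson and Okafor, so that assignment is forced.
Picking the cheapest available technician for each shift independently would cost £261, but that ignores the shift limits.
An optimal schedule: Fri afternoon→Watson, Fri evening→Okafor, Sat morning→Diallo, Sat afternoon→Kahale, Sat evening→Diallo, Sun morning→Watson+Okafor.
Total: 33 + 63 + 23 + 38 + 23 + 33 + 63 = £276.

£276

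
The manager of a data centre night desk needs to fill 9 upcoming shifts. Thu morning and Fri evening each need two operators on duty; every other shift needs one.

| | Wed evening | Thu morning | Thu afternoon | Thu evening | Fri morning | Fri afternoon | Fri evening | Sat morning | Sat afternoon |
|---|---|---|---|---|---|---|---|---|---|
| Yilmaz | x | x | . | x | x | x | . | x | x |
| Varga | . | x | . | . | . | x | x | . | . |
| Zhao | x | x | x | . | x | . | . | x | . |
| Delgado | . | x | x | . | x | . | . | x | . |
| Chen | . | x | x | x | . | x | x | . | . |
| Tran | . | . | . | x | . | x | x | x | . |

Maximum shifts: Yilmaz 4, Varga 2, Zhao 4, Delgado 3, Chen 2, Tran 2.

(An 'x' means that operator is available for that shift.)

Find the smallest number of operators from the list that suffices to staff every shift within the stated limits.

4

11 slots to fill and no one can take more than 4, so at least ⌈11/4⌉ = 3 operators are needed.
No set of 3 operators can cover every shift (each such set leaves at least one shift with no one available or exceeds a cap).
Yilmaz, Varga, Zhao, and Chen alone can cover everything: Wed evening→Yilmaz, Thu morning→Zhao+Chen, Thu afternoon→Zhao, Thu evening→Yilmaz, Fri morning→Yilmaz, Fri afternoon→Varga, Fri evening→Varga+Chen, Sat morning→Zhao, Sat afternoon→Yilmaz.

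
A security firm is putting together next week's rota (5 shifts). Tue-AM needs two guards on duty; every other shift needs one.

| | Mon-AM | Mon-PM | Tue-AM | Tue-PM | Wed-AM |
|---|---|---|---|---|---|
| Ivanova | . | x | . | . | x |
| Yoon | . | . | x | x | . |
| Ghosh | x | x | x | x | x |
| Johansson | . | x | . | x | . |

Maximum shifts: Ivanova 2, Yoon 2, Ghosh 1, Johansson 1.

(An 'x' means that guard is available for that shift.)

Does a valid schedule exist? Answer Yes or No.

No

Total capacity is 6 and 6 slots are needed, so capacity alone doesn't rule it out.
Shifts {Mon-AM, Tue-AM} need 3 worker-slots in total, but the guards available for any of those shifts (Yoon and Ghosh) can supply at most 2 among them. So no valid schedule exists.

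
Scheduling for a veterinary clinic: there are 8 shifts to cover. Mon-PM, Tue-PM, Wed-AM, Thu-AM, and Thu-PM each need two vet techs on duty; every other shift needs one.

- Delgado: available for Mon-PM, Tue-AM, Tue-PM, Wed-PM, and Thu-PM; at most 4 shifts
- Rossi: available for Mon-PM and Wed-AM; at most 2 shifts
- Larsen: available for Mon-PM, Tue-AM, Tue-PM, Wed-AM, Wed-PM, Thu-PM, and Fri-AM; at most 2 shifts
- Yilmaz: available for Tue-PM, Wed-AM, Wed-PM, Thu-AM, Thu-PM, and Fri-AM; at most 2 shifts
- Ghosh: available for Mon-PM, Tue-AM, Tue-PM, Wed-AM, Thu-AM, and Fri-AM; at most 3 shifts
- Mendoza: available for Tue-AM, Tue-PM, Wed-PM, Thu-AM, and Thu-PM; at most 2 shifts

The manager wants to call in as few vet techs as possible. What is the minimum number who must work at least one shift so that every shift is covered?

13 slots to fill and no one can take more than 4, so at least ⌈13/4⌉ = 4 vet techs are needed.
Any 4 vet techs together have capacity at most 4+3+2+2 = 11 < 13 slots, so 4 can never suffice.
Delgado, Rossi, Larsen, Yilmaz, and Ghosh alone can cover everything: Mon-PM→Delgado+Rossi, Tue-AM→Delgado, Tue-PM→Yilmaz+Ghosh, Wed-AM→Rossi+Ghosh, Wed-PM→Delgado, Thu-AM→Yilmaz+Ghosh, Thu-PM→Delgado+Larsen, Fri-AM→Larsen.

5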